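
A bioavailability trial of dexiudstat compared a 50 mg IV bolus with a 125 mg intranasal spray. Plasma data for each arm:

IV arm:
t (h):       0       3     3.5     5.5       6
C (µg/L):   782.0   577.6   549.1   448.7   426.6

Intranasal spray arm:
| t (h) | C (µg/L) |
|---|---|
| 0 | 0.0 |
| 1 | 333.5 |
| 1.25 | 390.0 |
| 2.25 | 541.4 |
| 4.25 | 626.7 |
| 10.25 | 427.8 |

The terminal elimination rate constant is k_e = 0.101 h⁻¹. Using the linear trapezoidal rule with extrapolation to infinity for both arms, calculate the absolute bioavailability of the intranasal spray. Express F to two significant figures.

F = 0.48

Trapezoidal AUC_0→6 (IV):
  [0→3]: (782.0+577.6)/2 × 3 = 2039.4
  [3→3.5]: (577.6+549.1)/2 × 0.5 = 281.675
  [3.5→5.5]: (549.1+448.7)/2 × 2 = 997.8
  [5.5→6]: (448.7+426.6)/2 × 0.5 = 218.825
  Sum = 3537.7 µg/L·h
IV tail: 426.6/0.101 = 4223.762; AUC_iv,0→∞ = 3537.7 + 4223.762 = 7761.462 µg/L·h
Trapezoidal AUC_0→10.25 (intranasal spray):
  [0→1]: (0.0+333.5)/2 × 1 = 166.75
  [1→1.25]: (333.5+390.0)/2 × 0.25 = 90.4375
  [1.25→2.25]: (390.0+541.4)/2 × 1 = 465.7
  [2.25→4.25]: (541.4+626.7)/2 × 2 = 1168.1
  [4.25→10.25]: (626.7+427.8)/2 × 6 = 3163.5
  Sum = 5054.4875 µg/L·h
intranasal spray tail: 427.8/0.101 = 4235.644; AUC_ev,0→∞ = 5054.4875 + 4235.644 = 9290.1315 µg/L·h
F = (AUC_ev/D_ev)/(AUC_iv/D_iv) = (9290.1315/125)/(7761.462/50) = 74.321052/155.22924 = 0.4788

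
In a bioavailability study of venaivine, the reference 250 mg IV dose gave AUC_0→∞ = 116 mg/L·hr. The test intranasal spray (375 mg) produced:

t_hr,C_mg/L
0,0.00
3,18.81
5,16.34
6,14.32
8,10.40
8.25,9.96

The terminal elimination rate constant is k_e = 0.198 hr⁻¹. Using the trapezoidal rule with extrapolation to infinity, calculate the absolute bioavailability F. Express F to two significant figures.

F = 0.90

Trapezoidal AUC_0→8.25 (intranasal spray):
  [0→3]: (0.00+18.81)/2 × 3 = 28.215
  [3→5]: (18.81+16.34)/2 × 2 = 35.15
  [5→6]: (16.34+14.32)/2 × 1 = 15.33
  [6→8]: (14.32+10.40)/2 × 2 = 24.72
  [8→8.25]: (10.40+9.96)/2 × 0.25 = 2.545
  Sum = 105.96 mg/L·hr
Tail: C_last/k_e = 9.96/0.198 = 50.303
AUC_0→∞ (intranasal spray) = 105.96 + 50.303 = 156.263 mg/L·hr
F = (AUC_ev/D_ev)/(AUC_iv/D_iv) = (156.263/375)/(116/250) = 0.416701/0.464 = 0.8981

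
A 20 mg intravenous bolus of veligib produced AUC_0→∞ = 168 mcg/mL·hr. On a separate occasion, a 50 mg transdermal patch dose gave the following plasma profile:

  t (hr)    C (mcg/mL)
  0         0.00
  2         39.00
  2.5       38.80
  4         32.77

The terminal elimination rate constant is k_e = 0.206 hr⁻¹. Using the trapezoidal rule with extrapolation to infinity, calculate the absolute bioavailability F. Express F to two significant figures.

F = 0.65

Trapezoidal AUC_0→4 (transdermal patch):
  [0→2]: (0.00+39.00)/2 × 2 = 39.0
  [2→2.5]: (39.00+38.80)/2 × 0.5 = 19.45
  [2.5→4]: (38.80+32.77)/2 × 1.5 = 53.6775
  Sum = 112.1275 mcg/mL·hr
Tail: C_last/k_e = 32.77/0.206 = 159.078
AUC_0→∞ (transdermal patch) = 112.1275 + 159.078 = 271.2055 mcg/mL·hr
F = (AUC_ev/D_ev)/(AUC_iv/D_iv) = (271.2055/50)/(168/20) = 5.42411/8.4 = 0.6457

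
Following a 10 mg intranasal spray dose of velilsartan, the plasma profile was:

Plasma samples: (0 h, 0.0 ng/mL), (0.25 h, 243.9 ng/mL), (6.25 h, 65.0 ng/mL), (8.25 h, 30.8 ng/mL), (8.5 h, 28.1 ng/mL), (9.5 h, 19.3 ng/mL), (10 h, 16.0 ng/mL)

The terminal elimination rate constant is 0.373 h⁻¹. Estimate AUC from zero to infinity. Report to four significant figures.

AUC = 1136 ng/mL·h

Trapezoidal AUC_0→10:
  [0→0.25]: (0.0+243.9)/2 × 0.25 = 30.4875
  [0.25→6.25]: (243.9+65.0)/2 × 6 = 926.7
  [6.25→8.25]: (65.0+30.8)/2 × 2 = 95.8
  [8.25→8.5]: (30.8+28.1)/2 × 0.25 = 7.3625
  [8.5→9.5]: (28.1+19.3)/2 × 1 = 23.7
  [9.5→10]: (19.3+16.0)/2 × 0.5 = 8.825
  Sum = 1092.875 ng/mL·h
Extrapolated tail: C_last / k_e = 16.0 / 0.373 = 42.895
AUC_0→∞ = 1092.875 + 42.895 = 1135.77 ng/mL·h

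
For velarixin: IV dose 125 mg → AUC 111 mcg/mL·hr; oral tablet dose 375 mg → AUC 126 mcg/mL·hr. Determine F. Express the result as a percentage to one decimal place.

F = (AUC_ev / D_ev) / (AUC_iv / D_iv)
  = (126/375) / (111/125)
  = 0.336 / 0.888 = 0.3784
  = 37.84%

F = 37.8%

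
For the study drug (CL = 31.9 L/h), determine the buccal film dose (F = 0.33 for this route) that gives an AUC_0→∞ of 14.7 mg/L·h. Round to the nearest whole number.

Dose = 1421 mg

Dose = CL × AUC_0→∞ / F
     = 31.9 × 14.7 / 0.33 = 1421 mg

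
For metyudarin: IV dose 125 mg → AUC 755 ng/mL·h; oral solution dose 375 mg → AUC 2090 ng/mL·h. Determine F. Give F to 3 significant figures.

F = 0.923

F = (AUC_ev / D_ev) / (AUC_iv / D_iv)
  = (2090/375) / (755/125)
  = 5.57333 / 6.04 = 0.9227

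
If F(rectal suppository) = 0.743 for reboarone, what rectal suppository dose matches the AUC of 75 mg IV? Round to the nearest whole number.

For equal systemic exposure: F × D_ev = D_iv
D_ev = D_iv / F = 75 / 0.743 = 100.942 mg

D_rectal = 101 mg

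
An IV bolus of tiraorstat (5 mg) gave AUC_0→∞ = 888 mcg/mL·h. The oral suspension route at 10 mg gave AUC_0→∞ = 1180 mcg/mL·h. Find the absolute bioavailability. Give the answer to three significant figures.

F = 0.664

F = (AUC_ev / D_ev) / (AUC_iv / D_iv)
  = (1180/10) / (888/5)
  = 118 / 177.6 = 0.6644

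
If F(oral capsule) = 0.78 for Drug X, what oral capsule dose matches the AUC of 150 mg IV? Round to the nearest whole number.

D_oral = 192 mg

For equal systemic exposure: F × D_ev = D_iv
D_ev = D_iv / F = 150 / 0.78 = 192.308 mg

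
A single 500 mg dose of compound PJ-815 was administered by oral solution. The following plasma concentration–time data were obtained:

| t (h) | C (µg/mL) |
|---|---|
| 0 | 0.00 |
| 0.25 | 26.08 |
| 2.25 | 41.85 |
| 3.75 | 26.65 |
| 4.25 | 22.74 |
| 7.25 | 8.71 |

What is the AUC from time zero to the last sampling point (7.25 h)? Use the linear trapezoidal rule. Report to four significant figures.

Trapezoidal AUC_0→7.25:
  [0→0.25]: (0.00+26.08)/2 × 0.25 = 3.26
  [0.25→2.25]: (26.08+41.85)/2 × 2 = 67.93
  [2.25→3.75]: (41.85+26.65)/2 × 1.5 = 51.375
  [3.75→4.25]: (26.65+22.74)/2 × 0.5 = 12.3475
  [4.25→7.25]: (22.74+8.71)/2 × 3 = 47.175
  Sum = 182.0875 µg/mL·h

AUC = 182.1 µg/mL·h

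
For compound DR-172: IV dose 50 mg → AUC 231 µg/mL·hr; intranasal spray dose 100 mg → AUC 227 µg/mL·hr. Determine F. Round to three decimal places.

F = (AUC_ev / D_ev) / (AUC_iv / D_iv)
  = (227/100) / (231/50)
  = 2.27 / 4.62 = 0.4913

F = 0.491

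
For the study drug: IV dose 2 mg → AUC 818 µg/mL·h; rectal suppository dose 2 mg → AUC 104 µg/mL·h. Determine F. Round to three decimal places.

F = (AUC_ev / D_ev) / (AUC_iv / D_iv)
  = (104/2) / (818/2)
  = 52 / 409 = 0.1271

F = 0.127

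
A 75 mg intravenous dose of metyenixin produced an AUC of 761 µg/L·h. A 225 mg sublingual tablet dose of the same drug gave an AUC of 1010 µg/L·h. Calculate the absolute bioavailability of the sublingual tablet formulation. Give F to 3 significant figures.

F = 0.442

F = (AUC_ev / D_ev) / (AUC_iv / D_iv)
  = (1010/225) / (761/75)
  = 4.48889 / 10.1467 = 0.4424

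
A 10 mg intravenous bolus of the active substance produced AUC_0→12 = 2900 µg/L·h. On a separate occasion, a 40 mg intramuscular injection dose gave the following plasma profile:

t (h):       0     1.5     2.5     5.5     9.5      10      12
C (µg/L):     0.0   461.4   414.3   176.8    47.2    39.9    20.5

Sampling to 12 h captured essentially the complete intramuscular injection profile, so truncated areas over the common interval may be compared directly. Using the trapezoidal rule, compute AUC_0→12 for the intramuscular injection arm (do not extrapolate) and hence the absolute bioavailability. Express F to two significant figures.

Trapezoidal AUC_0→12 (intramuscular injection):
  [0→1.5]: (0.0+461.4)/2 × 1.5 = 346.05
  [1.5→2.5]: (461.4+414.3)/2 × 1 = 437.85
  [2.5→5.5]: (414.3+176.8)/2 × 3 = 886.65
  [5.5→9.5]: (176.8+47.2)/2 × 4 = 448.0
  [9.5→10]: (47.2+39.9)/2 × 0.5 = 21.775
  [10→12]: (39.9+20.5)/2 × 2 = 60.4
  Sum = 2200.725 µg/L·h
F = (AUC_ev/D_ev)/(AUC_iv/D_iv) = (2200.725/40)/(2900/10) = 55.018125/290 = 0.1897

F = 0.19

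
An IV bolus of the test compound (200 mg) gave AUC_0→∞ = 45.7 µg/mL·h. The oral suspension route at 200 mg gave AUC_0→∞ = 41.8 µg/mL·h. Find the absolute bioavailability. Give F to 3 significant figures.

F = (AUC_ev / D_ev) / (AUC_iv / D_iv)
  = (41.8/200) / (45.7/200)
  = 0.209 / 0.2285 = 0.9147

F = 0.915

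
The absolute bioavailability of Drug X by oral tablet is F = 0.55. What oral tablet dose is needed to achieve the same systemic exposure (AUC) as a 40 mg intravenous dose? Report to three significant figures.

D_oral = 72.7 mg

For equal systemic exposure: F × D_ev = D_iv
D_ev = D_iv / F = 40 / 0.55 = 72.7273 mg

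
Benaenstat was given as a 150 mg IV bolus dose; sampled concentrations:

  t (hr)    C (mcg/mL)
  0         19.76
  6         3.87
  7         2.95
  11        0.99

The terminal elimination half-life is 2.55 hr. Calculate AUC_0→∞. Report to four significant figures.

Trapezoidal AUC_0→11:
  [0→6]: (19.76+3.87)/2 × 6 = 70.89
  [6→7]: (3.87+2.95)/2 × 1 = 3.41
  [7→11]: (2.95+0.99)/2 × 4 = 7.88
  Sum = 82.18 mcg/mL·hr
k_e = ln2 / t½ = 0.693147 / 2.55 = 0.2718 hr^-1
Extrapolated tail: C_last / k_e = 0.99 / 0.2718 = 3.642
AUC_0→∞ = 82.18 + 3.642 = 85.822 mcg/mL·hr

AUC = 85.82 mcg/mL·hr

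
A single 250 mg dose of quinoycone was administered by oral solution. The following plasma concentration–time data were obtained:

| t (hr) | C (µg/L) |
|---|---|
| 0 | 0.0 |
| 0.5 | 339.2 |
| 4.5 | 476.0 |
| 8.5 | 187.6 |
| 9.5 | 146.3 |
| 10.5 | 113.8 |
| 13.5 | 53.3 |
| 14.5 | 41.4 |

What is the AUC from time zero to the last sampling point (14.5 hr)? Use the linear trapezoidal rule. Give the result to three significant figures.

Trapezoidal AUC_0→14.5:
  [0→0.5]: (0.0+339.2)/2 × 0.5 = 84.8
  [0.5→4.5]: (339.2+476.0)/2 × 4 = 1630.4
  [4.5→8.5]: (476.0+187.6)/2 × 4 = 1327.2
  [8.5→9.5]: (187.6+146.3)/2 × 1 = 166.95
  [9.5→10.5]: (146.3+113.8)/2 × 1 = 130.05
  [10.5→13.5]: (113.8+53.3)/2 × 3 = 250.65
  [13.5→14.5]: (53.3+41.4)/2 × 1 = 47.35
  Sum = 3637.4 µg/L·hr

AUC = 3640 µg/L·hr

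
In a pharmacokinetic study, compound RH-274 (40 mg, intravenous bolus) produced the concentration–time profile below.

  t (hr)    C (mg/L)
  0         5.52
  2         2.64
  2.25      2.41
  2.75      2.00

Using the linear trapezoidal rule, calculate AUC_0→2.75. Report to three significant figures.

AUC = 9.89 mg/L·hr

Trapezoidal AUC_0→2.75:
  [0→2]: (5.52+2.64)/2 × 2 = 8.16
  [2→2.25]: (2.64+2.41)/2 × 0.25 = 0.63125
  [2.25→2.75]: (2.41+2.00)/2 × 0.5 = 1.1025
  Sum = 9.89375 mg/L·hr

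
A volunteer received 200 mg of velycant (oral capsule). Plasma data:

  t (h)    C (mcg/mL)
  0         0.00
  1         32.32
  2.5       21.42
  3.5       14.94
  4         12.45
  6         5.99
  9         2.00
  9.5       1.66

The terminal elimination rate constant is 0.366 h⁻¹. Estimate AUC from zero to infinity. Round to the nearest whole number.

Trapezoidal AUC_0→9.5:
  [0→1]: (0.00+32.32)/2 × 1 = 16.16
  [1→2.5]: (32.32+21.42)/2 × 1.5 = 40.305
  [2.5→3.5]: (21.42+14.94)/2 × 1 = 18.18
  [3.5→4]: (14.94+12.45)/2 × 0.5 = 6.8475
  [4→6]: (12.45+5.99)/2 × 2 = 18.44
  [6→9]: (5.99+2.00)/2 × 3 = 11.985
  [9→9.5]: (2.00+1.66)/2 × 0.5 = 0.915
  Sum = 112.8325 mcg/mL·h
Extrapolated tail: C_last / k_e = 1.66 / 0.366 = 4.536
AUC_0→∞ = 112.8325 + 4.536 = 117.3685 mcg/mL·h

AUC = 117 mcg/mL·h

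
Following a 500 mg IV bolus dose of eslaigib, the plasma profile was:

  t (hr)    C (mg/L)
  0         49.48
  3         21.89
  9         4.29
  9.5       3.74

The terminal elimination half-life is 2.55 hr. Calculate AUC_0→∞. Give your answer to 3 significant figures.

AUC = 201 mg/L·hr

Trapezoidal AUC_0→9.5:
  [0→3]: (49.48+21.89)/2 × 3 = 107.055
  [3→9]: (21.89+4.29)/2 × 6 = 78.54
  [9→9.5]: (4.29+3.74)/2 × 0.5 = 2.0075
  Sum = 187.6025 mg/L·hr
k_e = ln2 / t½ = 0.693147 / 2.55 = 0.2718 hr^-1
Extrapolated tail: C_last / k_e = 3.74 / 0.2718 = 13.760
AUC_0→∞ = 187.6025 + 13.760 = 201.3625 mg/L·hr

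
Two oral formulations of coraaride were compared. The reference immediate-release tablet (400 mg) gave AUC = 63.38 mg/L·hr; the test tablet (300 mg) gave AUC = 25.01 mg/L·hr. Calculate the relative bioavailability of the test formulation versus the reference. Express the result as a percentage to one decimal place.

F_rel = (AUC_test/D_test) / (AUC_ref/D_ref)
      = (25.01/300) / (63.38/400)
      = 0.0833667 / 0.15845 = 0.5261 = 52.61%

F_rel = 52.6%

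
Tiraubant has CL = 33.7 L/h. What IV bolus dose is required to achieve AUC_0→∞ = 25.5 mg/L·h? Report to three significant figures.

Dose = 859 mg

Dose_iv = CL × AUC_0→∞
     = 33.7 × 25.5 = 859.35 mg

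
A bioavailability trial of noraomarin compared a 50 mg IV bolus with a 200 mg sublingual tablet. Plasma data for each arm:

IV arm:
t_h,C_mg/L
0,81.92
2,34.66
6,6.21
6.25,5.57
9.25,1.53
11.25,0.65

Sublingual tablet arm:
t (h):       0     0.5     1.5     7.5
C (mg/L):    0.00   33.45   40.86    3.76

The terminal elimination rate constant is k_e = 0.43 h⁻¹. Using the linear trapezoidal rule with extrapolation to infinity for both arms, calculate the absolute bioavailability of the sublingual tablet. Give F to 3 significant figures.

F = 0.220

Trapezoidal AUC_0→11.25 (IV):
  [0→2]: (81.92+34.66)/2 × 2 = 116.58
  [2→6]: (34.66+6.21)/2 × 4 = 81.74
  [6→6.25]: (6.21+5.57)/2 × 0.25 = 1.4725
  [6.25→9.25]: (5.57+1.53)/2 × 3 = 10.65
  [9.25→11.25]: (1.53+0.65)/2 × 2 = 2.18
  Sum = 212.6225 mg/L·h
IV tail: 0.65/0.43 = 1.512; AUC_iv,0→∞ = 212.6225 + 1.512 = 214.1345 mg/L·h
Trapezoidal AUC_0→7.5 (sublingual tablet):
  [0→0.5]: (0.00+33.45)/2 × 0.5 = 8.3625
  [0.5→1.5]: (33.45+40.86)/2 × 1 = 37.155
  [1.5→7.5]: (40.86+3.76)/2 × 6 = 133.86
  Sum = 179.3775 mg/L·h
sublingual tablet tail: 3.76/0.43 = 8.744; AUC_ev,0→∞ = 179.3775 + 8.744 = 188.1215 mg/L·h
F = (AUC_ev/D_ev)/(AUC_iv/D_iv) = (188.1215/200)/(214.1345/50) = 0.9406075/4.28269 = 0.2196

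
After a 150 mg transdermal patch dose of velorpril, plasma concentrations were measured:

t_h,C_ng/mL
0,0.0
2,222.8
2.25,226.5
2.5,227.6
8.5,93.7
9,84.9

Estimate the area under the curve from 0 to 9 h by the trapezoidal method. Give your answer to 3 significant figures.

AUC = 1340 ng/mL·h

Trapezoidal AUC_0→9:
  [0→2]: (0.0+222.8)/2 × 2 = 222.8
  [2→2.25]: (222.8+226.5)/2 × 0.25 = 56.1625
  [2.25→2.5]: (226.5+227.6)/2 × 0.25 = 56.7625
  [2.5→8.5]: (227.6+93.7)/2 × 6 = 963.9
  [8.5→9]: (93.7+84.9)/2 × 0.5 = 44.65
  Sum = 1344.275 ng/mL·h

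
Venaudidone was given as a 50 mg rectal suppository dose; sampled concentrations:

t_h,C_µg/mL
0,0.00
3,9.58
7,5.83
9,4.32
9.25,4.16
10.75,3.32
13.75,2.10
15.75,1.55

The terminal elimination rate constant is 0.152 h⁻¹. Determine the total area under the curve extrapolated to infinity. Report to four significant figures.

AUC = 83.99 µg/mL·h

Trapezoidal AUC_0→15.75:
  [0→3]: (0.00+9.58)/2 × 3 = 14.37
  [3→7]: (9.58+5.83)/2 × 4 = 30.82
  [7→9]: (5.83+4.32)/2 × 2 = 10.15
  [9→9.25]: (4.32+4.16)/2 × 0.25 = 1.06
  [9.25→10.75]: (4.16+3.32)/2 × 1.5 = 5.61
  [10.75→13.75]: (3.32+2.10)/2 × 3 = 8.13
  [13.75→15.75]: (2.10+1.55)/2 × 2 = 3.65
  Sum = 73.79 µg/mL·h
Extrapolated tail: C_last / k_e = 1.55 / 0.152 = 10.197
AUC_0→∞ = 73.79 + 10.197 = 83.987 µg/mL·h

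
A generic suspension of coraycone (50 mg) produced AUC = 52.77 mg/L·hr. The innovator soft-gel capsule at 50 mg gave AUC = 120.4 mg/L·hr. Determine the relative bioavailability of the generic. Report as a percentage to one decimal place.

F_rel = 43.8%

F_rel = (AUC_test/D_test) / (AUC_ref/D_ref)
      = (52.77/50) / (120.4/50)
      = 1.0554 / 2.408 = 0.4383 = 43.83%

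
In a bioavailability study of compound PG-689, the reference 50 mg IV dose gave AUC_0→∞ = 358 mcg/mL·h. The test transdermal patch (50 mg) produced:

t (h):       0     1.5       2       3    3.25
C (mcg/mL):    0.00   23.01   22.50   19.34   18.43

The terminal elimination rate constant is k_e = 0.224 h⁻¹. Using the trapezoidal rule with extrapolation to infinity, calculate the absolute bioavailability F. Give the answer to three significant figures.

F = 0.381

Trapezoidal AUC_0→3.25 (transdermal patch):
  [0→1.5]: (0.00+23.01)/2 × 1.5 = 17.2575
  [1.5→2]: (23.01+22.50)/2 × 0.5 = 11.3775
  [2→3]: (22.50+19.34)/2 × 1 = 20.92
  [3→3.25]: (19.34+18.43)/2 × 0.25 = 4.72125
  Sum = 54.27625 mcg/mL·h
Tail: C_last/k_e = 18.43/0.224 = 82.277
AUC_0→∞ (transdermal patch) = 54.27625 + 82.277 = 136.55325 mcg/mL·h
F = (AUC_ev/D_ev)/(AUC_iv/D_iv) = (136.55325/50)/(358/50) = 2.731065/7.16 = 0.3814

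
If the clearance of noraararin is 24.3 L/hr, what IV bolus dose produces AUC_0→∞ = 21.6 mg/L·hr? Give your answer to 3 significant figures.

Dose = 525 mg

Dose_iv = CL × AUC_0→∞
     = 24.3 × 21.6 = 524.88 mg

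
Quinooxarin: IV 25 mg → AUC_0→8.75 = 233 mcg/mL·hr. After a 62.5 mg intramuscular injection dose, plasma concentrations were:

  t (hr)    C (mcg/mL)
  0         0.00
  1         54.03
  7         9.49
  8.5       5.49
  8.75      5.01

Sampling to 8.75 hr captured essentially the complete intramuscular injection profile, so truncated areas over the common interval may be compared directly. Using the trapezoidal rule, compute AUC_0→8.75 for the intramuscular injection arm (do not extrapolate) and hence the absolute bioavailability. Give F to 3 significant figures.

F = 0.395

Trapezoidal AUC_0→8.75 (intramuscular injection):
  [0→1]: (0.00+54.03)/2 × 1 = 27.015
  [1→7]: (54.03+9.49)/2 × 6 = 190.56
  [7→8.5]: (9.49+5.49)/2 × 1.5 = 11.235
  [8.5→8.75]: (5.49+5.01)/2 × 0.25 = 1.3125
  Sum = 230.1225 mcg/mL·hr
F = (AUC_ev/D_ev)/(AUC_iv/D_iv) = (230.1225/62.5)/(233/25) = 3.68196/9.32 = 0.3951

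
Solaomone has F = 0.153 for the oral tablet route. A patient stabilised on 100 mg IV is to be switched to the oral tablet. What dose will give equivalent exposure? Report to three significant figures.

For equal systemic exposure: F × D_ev = D_iv
D_ev = D_iv / F = 100 / 0.153 = 653.595 mg

D_oral = 654 mg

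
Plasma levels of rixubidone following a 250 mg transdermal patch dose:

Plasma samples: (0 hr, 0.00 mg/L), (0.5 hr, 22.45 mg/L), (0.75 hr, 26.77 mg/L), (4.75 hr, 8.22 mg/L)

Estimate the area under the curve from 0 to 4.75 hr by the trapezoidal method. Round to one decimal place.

Trapezoidal AUC_0→4.75:
  [0→0.5]: (0.00+22.45)/2 × 0.5 = 5.6125
  [0.5→0.75]: (22.45+26.77)/2 × 0.25 = 6.1525
  [0.75→4.75]: (26.77+8.22)/2 × 4 = 69.98
  Sum = 81.745 mg/L·hr

AUC = 81.7 mg/L·hr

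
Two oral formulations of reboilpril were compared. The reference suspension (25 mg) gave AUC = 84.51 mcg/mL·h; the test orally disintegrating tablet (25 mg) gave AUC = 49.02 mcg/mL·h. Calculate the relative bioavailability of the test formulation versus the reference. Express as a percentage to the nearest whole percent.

F_rel = 58%

F_rel = (AUC_test/D_test) / (AUC_ref/D_ref)
      = (49.02/25) / (84.51/25)
      = 1.9608 / 3.3804 = 0.5800 = 58.00%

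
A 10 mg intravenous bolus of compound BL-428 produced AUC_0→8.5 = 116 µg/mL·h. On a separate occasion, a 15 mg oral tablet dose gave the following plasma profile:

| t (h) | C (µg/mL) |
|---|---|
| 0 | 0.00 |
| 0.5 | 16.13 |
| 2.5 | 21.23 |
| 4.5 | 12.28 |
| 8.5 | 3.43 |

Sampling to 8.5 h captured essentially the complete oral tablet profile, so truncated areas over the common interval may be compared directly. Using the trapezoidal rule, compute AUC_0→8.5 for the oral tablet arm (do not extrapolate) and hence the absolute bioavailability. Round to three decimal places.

F = 0.611

Trapezoidal AUC_0→8.5 (oral tablet):
  [0→0.5]: (0.00+16.13)/2 × 0.5 = 4.0325
  [0.5→2.5]: (16.13+21.23)/2 × 2 = 37.36
  [2.5→4.5]: (21.23+12.28)/2 × 2 = 33.51
  [4.5→8.5]: (12.28+3.43)/2 × 4 = 31.42
  Sum = 106.3225 µg/mL·h
F = (AUC_ev/D_ev)/(AUC_iv/D_iv) = (106.3225/15)/(116/10) = 7.08817/11.6 = 0.6110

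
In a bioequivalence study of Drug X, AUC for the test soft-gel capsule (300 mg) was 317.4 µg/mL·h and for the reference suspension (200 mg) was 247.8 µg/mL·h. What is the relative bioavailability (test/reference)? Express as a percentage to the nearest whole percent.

F_rel = 85%

F_rel = (AUC_test/D_test) / (AUC_ref/D_ref)
      = (317.4/300) / (247.8/200)
      = 1.058 / 1.239 = 0.8539 = 85.39%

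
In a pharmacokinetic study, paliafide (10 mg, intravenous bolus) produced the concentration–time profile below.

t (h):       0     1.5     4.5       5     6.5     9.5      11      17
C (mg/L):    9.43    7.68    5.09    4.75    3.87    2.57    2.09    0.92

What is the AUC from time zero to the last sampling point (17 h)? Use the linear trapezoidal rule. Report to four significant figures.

Trapezoidal AUC_0→17:
  [0→1.5]: (9.43+7.68)/2 × 1.5 = 12.8325
  [1.5→4.5]: (7.68+5.09)/2 × 3 = 19.155
  [4.5→5]: (5.09+4.75)/2 × 0.5 = 2.46
  [5→6.5]: (4.75+3.87)/2 × 1.5 = 6.465
  [6.5→9.5]: (3.87+2.57)/2 × 3 = 9.66
  [9.5→11]: (2.57+2.09)/2 × 1.5 = 3.495
  [11→17]: (2.09+0.92)/2 × 6 = 9.03
  Sum = 63.0975 mg/L·h

AUC = 63.10 mg/L·h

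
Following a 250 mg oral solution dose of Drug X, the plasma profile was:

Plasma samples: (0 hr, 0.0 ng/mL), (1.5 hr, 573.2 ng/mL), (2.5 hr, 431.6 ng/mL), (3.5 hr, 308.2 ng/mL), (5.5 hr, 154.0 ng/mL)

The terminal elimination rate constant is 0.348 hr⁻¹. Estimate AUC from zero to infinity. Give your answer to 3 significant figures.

AUC = 2210 ng/mL·hr

Trapezoidal AUC_0→5.5:
  [0→1.5]: (0.0+573.2)/2 × 1.5 = 429.9
  [1.5→2.5]: (573.2+431.6)/2 × 1 = 502.4
  [2.5→3.5]: (431.6+308.2)/2 × 1 = 369.9
  [3.5→5.5]: (308.2+154.0)/2 × 2 = 462.2
  Sum = 1764.4 ng/mL·hr
Extrapolated tail: C_last / k_e = 154.0 / 0.348 = 442.529
AUC_0→∞ = 1764.4 + 442.529 = 2206.929 ng/mL·hr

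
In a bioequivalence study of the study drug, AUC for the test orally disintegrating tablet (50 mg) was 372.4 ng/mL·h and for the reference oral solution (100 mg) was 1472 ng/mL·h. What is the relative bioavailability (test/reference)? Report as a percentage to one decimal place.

F_rel = 50.6%

F_rel = (AUC_test/D_test) / (AUC_ref/D_ref)
      = (372.4/50) / (1472/100)
      = 7.448 / 14.72 = 0.5060 = 50.60%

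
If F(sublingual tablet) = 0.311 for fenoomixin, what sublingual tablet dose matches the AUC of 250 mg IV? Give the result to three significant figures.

For equal systemic exposure: F × D_ev = D_iv
D_ev = D_iv / F = 250 / 0.311 = 803.859 mg

D_sublingual = 804 mg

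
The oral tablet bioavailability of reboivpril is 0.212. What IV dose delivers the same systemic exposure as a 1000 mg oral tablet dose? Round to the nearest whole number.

D_iv = 212 mg

Systemic exposure from an extravascular dose = F × D_ev, so the equivalent IV dose is F × D_ev.
D_iv = F × D_ev = 0.212 × 1000 = 212 mg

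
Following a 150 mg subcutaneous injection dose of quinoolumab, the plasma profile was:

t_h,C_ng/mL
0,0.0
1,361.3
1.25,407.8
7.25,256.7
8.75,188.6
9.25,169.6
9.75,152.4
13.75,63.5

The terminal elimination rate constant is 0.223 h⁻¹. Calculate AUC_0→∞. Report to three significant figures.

Trapezoidal AUC_0→13.75:
  [0→1]: (0.0+361.3)/2 × 1 = 180.65
  [1→1.25]: (361.3+407.8)/2 × 0.25 = 96.1375
  [1.25→7.25]: (407.8+256.7)/2 × 6 = 1993.5
  [7.25→8.75]: (256.7+188.6)/2 × 1.5 = 333.975
  [8.75→9.25]: (188.6+169.6)/2 × 0.5 = 89.55
  [9.25→9.75]: (169.6+152.4)/2 × 0.5 = 80.5
  [9.75→13.75]: (152.4+63.5)/2 × 4 = 431.8
  Sum = 3206.1125 ng/mL·h
Extrapolated tail: C_last / k_e = 63.5 / 0.223 = 284.753
AUC_0→∞ = 3206.1125 + 284.753 = 3490.8655 ng/mL·h

AUC = 3490 ng/mL·h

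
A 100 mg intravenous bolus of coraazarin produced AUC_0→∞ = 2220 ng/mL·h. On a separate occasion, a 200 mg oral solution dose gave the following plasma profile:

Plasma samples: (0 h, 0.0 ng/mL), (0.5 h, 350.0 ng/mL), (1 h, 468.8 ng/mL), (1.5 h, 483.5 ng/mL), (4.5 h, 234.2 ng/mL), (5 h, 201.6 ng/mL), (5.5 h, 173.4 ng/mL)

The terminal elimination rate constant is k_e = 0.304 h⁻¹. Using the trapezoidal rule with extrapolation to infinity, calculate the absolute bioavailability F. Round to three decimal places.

F = 0.536

Trapezoidal AUC_0→5.5 (oral solution):
  [0→0.5]: (0.0+350.0)/2 × 0.5 = 87.5
  [0.5→1]: (350.0+468.8)/2 × 0.5 = 204.7
  [1→1.5]: (468.8+483.5)/2 × 0.5 = 238.075
  [1.5→4.5]: (483.5+234.2)/2 × 3 = 1076.55
  [4.5→5]: (234.2+201.6)/2 × 0.5 = 108.95
  [5→5.5]: (201.6+173.4)/2 × 0.5 = 93.75
  Sum = 1809.525 ng/mL·h
Tail: C_last/k_e = 173.4/0.304 = 570.395
AUC_0→∞ (oral solution) = 1809.525 + 570.395 = 2379.92 ng/mL·h
F = (AUC_ev/D_ev)/(AUC_iv/D_iv) = (2379.92/200)/(2220/100) = 11.8996/22.2 = 0.5360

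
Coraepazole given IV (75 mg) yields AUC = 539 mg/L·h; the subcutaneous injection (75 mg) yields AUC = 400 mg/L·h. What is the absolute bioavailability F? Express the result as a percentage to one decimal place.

F = 74.2%

F = (AUC_ev / D_ev) / (AUC_iv / D_iv)
  = (400/75) / (539/75)
  = 5.33333 / 7.18667 = 0.7421
  = 74.21%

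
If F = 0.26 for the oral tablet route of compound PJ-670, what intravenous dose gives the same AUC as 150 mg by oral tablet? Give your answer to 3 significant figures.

Systemic exposure from an extravascular dose = F × D_ev, so the equivalent IV dose is F × D_ev.
D_iv = F × D_ev = 0.26 × 150 = 39 mg

D_iv = 39.0 mg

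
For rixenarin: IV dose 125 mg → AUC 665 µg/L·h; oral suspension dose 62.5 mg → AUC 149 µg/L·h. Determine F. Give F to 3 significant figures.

F = (AUC_ev / D_ev) / (AUC_iv / D_iv)
  = (149/62.5) / (665/125)
  = 2.384 / 5.32 = 0.4481

F = 0.448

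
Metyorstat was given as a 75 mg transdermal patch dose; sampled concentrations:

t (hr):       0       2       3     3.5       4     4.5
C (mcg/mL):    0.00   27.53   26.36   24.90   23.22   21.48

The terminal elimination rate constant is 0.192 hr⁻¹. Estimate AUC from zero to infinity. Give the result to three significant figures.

AUC = 202 mcg/mL·hr

Trapezoidal AUC_0→4.5:
  [0→2]: (0.00+27.53)/2 × 2 = 27.53
  [2→3]: (27.53+26.36)/2 × 1 = 26.945
  [3→3.5]: (26.36+24.90)/2 × 0.5 = 12.815
  [3.5→4]: (24.90+23.22)/2 × 0.5 = 12.03
  [4→4.5]: (23.22+21.48)/2 × 0.5 = 11.175
  Sum = 90.495 mcg/mL·hr
Extrapolated tail: C_last / k_e = 21.48 / 0.192 = 111.875
AUC_0→∞ = 90.495 + 111.875 = 202.37 mcg/mL·hr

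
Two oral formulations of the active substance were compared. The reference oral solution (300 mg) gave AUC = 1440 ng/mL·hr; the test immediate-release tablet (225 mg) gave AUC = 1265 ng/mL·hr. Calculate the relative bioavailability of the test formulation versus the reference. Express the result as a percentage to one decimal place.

F_rel = (AUC_test/D_test) / (AUC_ref/D_ref)
      = (1265/225) / (1440/300)
      = 5.62222 / 4.8 = 1.1713 = 117.13%

F_rel = 117.1%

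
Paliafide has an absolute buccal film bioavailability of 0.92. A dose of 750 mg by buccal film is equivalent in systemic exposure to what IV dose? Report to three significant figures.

Systemic exposure from an extravascular dose = F × D_ev, so the equivalent IV dose is F × D_ev.
D_iv = F × D_ev = 0.92 × 750 = 690 mg

D_iv = 690 mg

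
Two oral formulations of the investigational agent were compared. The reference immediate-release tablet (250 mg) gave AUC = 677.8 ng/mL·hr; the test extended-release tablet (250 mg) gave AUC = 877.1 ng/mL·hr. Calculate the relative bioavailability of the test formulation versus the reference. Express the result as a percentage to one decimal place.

F_rel = 129.4%

F_rel = (AUC_test/D_test) / (AUC_ref/D_ref)
      = (877.1/250) / (677.8/250)
      = 3.5084 / 2.7112 = 1.2940 = 129.40%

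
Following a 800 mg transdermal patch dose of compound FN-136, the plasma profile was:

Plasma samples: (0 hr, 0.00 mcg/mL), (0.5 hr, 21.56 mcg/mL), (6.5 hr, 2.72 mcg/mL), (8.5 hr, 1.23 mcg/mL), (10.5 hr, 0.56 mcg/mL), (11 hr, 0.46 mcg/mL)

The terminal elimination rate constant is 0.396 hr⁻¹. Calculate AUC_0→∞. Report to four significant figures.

Trapezoidal AUC_0→11:
  [0→0.5]: (0.00+21.56)/2 × 0.5 = 5.39
  [0.5→6.5]: (21.56+2.72)/2 × 6 = 72.84
  [6.5→8.5]: (2.72+1.23)/2 × 2 = 3.95
  [8.5→10.5]: (1.23+0.56)/2 × 2 = 1.79
  [10.5→11]: (0.56+0.46)/2 × 0.5 = 0.255
  Sum = 84.225 mcg/mL·hr
Extrapolated tail: C_last / k_e = 0.46 / 0.396 = 1.162
AUC_0→∞ = 84.225 + 1.162 = 85.387 mcg/mL·hr

AUC = 85.39 mcg/mL·hr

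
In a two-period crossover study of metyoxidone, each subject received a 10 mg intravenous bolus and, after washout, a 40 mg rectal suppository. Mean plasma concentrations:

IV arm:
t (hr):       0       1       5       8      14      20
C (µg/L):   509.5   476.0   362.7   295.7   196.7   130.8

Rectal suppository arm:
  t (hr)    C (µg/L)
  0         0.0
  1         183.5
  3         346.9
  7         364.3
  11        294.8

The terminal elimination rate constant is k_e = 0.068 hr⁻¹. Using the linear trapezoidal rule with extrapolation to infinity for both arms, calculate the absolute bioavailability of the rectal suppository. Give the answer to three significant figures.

F = 0.255

Trapezoidal AUC_0→20 (IV):
  [0→1]: (509.5+476.0)/2 × 1 = 492.75
  [1→5]: (476.0+362.7)/2 × 4 = 1677.4
  [5→8]: (362.7+295.7)/2 × 3 = 987.6
  [8→14]: (295.7+196.7)/2 × 6 = 1477.2
  [14→20]: (196.7+130.8)/2 × 6 = 982.5
  Sum = 5617.45 µg/L·hr
IV tail: 130.8/0.068 = 1923.529; AUC_iv,0→∞ = 5617.45 + 1923.529 = 7540.979 µg/L·hr
Trapezoidal AUC_0→11 (rectal suppository):
  [0→1]: (0.0+183.5)/2 × 1 = 91.75
  [1→3]: (183.5+346.9)/2 × 2 = 530.4
  [3→7]: (346.9+364.3)/2 × 4 = 1422.4
  [7→11]: (364.3+294.8)/2 × 4 = 1318.2
  Sum = 3362.75 µg/L·hr
rectal suppository tail: 294.8/0.068 = 4335.294; AUC_ev,0→∞ = 3362.75 + 4335.294 = 7698.044 µg/L·hr
F = (AUC_ev/D_ev)/(AUC_iv/D_iv) = (7698.044/40)/(7540.979/10) = 192.4511/754.0979 = 0.2552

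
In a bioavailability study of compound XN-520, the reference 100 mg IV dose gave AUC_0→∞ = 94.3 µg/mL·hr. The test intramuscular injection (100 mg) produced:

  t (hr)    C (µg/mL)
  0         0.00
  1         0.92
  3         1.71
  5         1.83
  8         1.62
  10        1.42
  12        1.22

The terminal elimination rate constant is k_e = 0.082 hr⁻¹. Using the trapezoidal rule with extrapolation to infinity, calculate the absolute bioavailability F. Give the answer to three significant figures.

F = 0.343

Trapezoidal AUC_0→12 (intramuscular injection):
  [0→1]: (0.00+0.92)/2 × 1 = 0.46
  [1→3]: (0.92+1.71)/2 × 2 = 2.63
  [3→5]: (1.71+1.83)/2 × 2 = 3.54
  [5→8]: (1.83+1.62)/2 × 3 = 5.175
  [8→10]: (1.62+1.42)/2 × 2 = 3.04
  [10→12]: (1.42+1.22)/2 × 2 = 2.64
  Sum = 17.485 µg/mL·hr
Tail: C_last/k_e = 1.22/0.082 = 14.878
AUC_0→∞ (intramuscular injection) = 17.485 + 14.878 = 32.363 µg/mL·hr
F = (AUC_ev/D_ev)/(AUC_iv/D_iv) = (32.363/100)/(94.3/100) = 0.32363/0.943 = 0.3432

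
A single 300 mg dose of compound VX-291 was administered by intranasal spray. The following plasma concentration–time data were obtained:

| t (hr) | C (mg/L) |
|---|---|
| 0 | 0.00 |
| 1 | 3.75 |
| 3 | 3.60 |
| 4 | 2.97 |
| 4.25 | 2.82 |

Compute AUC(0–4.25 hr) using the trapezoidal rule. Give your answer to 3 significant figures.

AUC = 13.2 mg/L·hr

Trapezoidal AUC_0→4.25:
  [0→1]: (0.00+3.75)/2 × 1 = 1.875
  [1→3]: (3.75+3.60)/2 × 2 = 7.35
  [3→4]: (3.60+2.97)/2 × 1 = 3.285
  [4→4.25]: (2.97+2.82)/2 × 0.25 = 0.72375
  Sum = 13.23375 mg/L·hr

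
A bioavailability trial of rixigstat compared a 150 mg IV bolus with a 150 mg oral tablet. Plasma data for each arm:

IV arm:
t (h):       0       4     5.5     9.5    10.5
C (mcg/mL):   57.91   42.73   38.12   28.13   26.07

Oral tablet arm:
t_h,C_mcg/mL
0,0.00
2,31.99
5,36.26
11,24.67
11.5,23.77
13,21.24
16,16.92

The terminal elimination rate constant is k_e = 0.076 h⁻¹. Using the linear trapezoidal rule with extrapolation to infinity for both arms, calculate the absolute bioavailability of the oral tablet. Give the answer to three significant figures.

Trapezoidal AUC_0→10.5 (IV):
  [0→4]: (57.91+42.73)/2 × 4 = 201.28
  [4→5.5]: (42.73+38.12)/2 × 1.5 = 60.6375
  [5.5→9.5]: (38.12+28.13)/2 × 4 = 132.5
  [9.5→10.5]: (28.13+26.07)/2 × 1 = 27.1
  Sum = 421.5175 mcg/mL·h
IV tail: 26.07/0.076 = 343.026; AUC_iv,0→∞ = 421.5175 + 343.026 = 764.5435 mcg/mL·h
Trapezoidal AUC_0→16 (oral tablet):
  [0→2]: (0.00+31.99)/2 × 2 = 31.99
  [2→5]: (31.99+36.26)/2 × 3 = 102.375
  [5→11]: (36.26+24.67)/2 × 6 = 182.79
  [11→11.5]: (24.67+23.77)/2 × 0.5 = 12.11
  [11.5→13]: (23.77+21.24)/2 × 1.5 = 33.7575
  [13→16]: (21.24+16.92)/2 × 3 = 57.24
  Sum = 420.2625 mcg/mL·h
oral tablet tail: 16.92/0.076 = 222.632; AUC_ev,0→∞ = 420.2625 + 222.632 = 642.8945 mcg/mL·h
F = (AUC_ev/D_ev)/(AUC_iv/D_iv) = (642.8945/150)/(764.5435/150) = 4.28596/5.09696 = 0.8409

F = 0.841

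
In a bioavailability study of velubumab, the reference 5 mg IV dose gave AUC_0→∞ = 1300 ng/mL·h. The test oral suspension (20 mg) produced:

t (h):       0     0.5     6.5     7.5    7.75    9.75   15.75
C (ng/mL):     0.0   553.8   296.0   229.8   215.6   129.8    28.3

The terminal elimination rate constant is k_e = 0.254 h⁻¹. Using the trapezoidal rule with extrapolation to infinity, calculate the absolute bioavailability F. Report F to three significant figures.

Trapezoidal AUC_0→15.75 (oral suspension):
  [0→0.5]: (0.0+553.8)/2 × 0.5 = 138.45
  [0.5→6.5]: (553.8+296.0)/2 × 6 = 2549.4
  [6.5→7.5]: (296.0+229.8)/2 × 1 = 262.9
  [7.5→7.75]: (229.8+215.6)/2 × 0.25 = 55.675
  [7.75→9.75]: (215.6+129.8)/2 × 2 = 345.4
  [9.75→15.75]: (129.8+28.3)/2 × 6 = 474.3
  Sum = 3826.125 ng/mL·h
Tail: C_last/k_e = 28.3/0.254 = 111.417
AUC_0→∞ (oral suspension) = 3826.125 + 111.417 = 3937.542 ng/mL·h
F = (AUC_ev/D_ev)/(AUC_iv/D_iv) = (3937.542/20)/(1300/5) = 196.8771/260 = 0.7572

F = 0.757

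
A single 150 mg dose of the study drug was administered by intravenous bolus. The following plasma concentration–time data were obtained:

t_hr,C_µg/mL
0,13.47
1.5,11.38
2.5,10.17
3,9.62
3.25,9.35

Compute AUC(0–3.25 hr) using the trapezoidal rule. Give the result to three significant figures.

Trapezoidal AUC_0→3.25:
  [0→1.5]: (13.47+11.38)/2 × 1.5 = 18.6375
  [1.5→2.5]: (11.38+10.17)/2 × 1 = 10.775
  [2.5→3]: (10.17+9.62)/2 × 0.5 = 4.9475
  [3→3.25]: (9.62+9.35)/2 × 0.25 = 2.37125
  Sum = 36.73125 µg/mL·hr

AUC = 36.7 µg/mL·hr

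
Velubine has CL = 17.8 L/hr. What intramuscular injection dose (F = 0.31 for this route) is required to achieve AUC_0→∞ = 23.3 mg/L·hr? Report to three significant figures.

Dose = CL × AUC_0→∞ / F
     = 17.8 × 23.3 / 0.31 = 1337.87 mg

Dose = 1340 mg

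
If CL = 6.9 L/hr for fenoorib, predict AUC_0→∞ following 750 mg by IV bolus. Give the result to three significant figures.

AUC_0→∞ = Dose_iv / CL
        = 750 / 6.9 = 108.696 mg/L·hr

AUC = 109 mg/L·hr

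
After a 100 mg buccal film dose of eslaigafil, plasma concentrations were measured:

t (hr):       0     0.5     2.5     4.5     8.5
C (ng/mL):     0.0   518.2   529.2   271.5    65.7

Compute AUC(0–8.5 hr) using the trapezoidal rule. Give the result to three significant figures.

Trapezoidal AUC_0→8.5:
  [0→0.5]: (0.0+518.2)/2 × 0.5 = 129.55
  [0.5→2.5]: (518.2+529.2)/2 × 2 = 1047.4
  [2.5→4.5]: (529.2+271.5)/2 × 2 = 800.7
  [4.5→8.5]: (271.5+65.7)/2 × 4 = 674.4
  Sum = 2652.05 ng/mL·hr

AUC = 2650 ng/mL·hr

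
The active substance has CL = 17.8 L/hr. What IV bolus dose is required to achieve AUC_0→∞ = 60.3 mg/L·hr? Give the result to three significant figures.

Dose_iv = CL × AUC_0→∞
     = 17.8 × 60.3 = 1073.34 mg

Dose = 1070 mg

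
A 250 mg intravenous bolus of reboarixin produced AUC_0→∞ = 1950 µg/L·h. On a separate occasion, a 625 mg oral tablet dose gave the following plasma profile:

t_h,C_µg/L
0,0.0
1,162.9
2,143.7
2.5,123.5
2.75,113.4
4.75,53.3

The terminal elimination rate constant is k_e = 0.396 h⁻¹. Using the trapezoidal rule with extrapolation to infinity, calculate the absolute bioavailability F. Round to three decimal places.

Trapezoidal AUC_0→4.75 (oral tablet):
  [0→1]: (0.0+162.9)/2 × 1 = 81.45
  [1→2]: (162.9+143.7)/2 × 1 = 153.3
  [2→2.5]: (143.7+123.5)/2 × 0.5 = 66.8
  [2.5→2.75]: (123.5+113.4)/2 × 0.25 = 29.6125
  [2.75→4.75]: (113.4+53.3)/2 × 2 = 166.7
  Sum = 497.8625 µg/L·h
Tail: C_last/k_e = 53.3/0.396 = 134.596
AUC_0→∞ (oral tablet) = 497.8625 + 134.596 = 632.4585 µg/L·h
F = (AUC_ev/D_ev)/(AUC_iv/D_iv) = (632.4585/625)/(1950/250) = 1.0119336/7.8 = 0.1297

F = 0.130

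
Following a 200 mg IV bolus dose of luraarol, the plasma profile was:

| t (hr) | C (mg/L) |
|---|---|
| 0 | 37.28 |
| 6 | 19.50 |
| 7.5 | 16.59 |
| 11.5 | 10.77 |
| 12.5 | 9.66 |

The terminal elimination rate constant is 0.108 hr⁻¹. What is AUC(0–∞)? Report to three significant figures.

AUC = 352 mg/L·hr

Trapezoidal AUC_0→12.5:
  [0→6]: (37.28+19.50)/2 × 6 = 170.34
  [6→7.5]: (19.50+16.59)/2 × 1.5 = 27.0675
  [7.5→11.5]: (16.59+10.77)/2 × 4 = 54.72
  [11.5→12.5]: (10.77+9.66)/2 × 1 = 10.215
  Sum = 262.3425 mg/L·hr
Extrapolated tail: C_last / k_e = 9.66 / 0.108 = 89.444
AUC_0→∞ = 262.3425 + 89.444 = 351.7865 mg/L·hr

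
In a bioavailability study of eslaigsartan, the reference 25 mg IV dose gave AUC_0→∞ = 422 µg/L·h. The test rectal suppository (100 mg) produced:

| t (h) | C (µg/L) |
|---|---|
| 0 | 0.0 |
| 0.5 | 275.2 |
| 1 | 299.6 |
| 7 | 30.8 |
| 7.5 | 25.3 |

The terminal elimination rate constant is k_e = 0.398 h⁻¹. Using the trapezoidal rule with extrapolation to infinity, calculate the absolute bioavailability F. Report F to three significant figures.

Trapezoidal AUC_0→7.5 (rectal suppository):
  [0→0.5]: (0.0+275.2)/2 × 0.5 = 68.8
  [0.5→1]: (275.2+299.6)/2 × 0.5 = 143.7
  [1→7]: (299.6+30.8)/2 × 6 = 991.2
  [7→7.5]: (30.8+25.3)/2 × 0.5 = 14.025
  Sum = 1217.725 µg/L·h
Tail: C_last/k_e = 25.3/0.398 = 63.568
AUC_0→∞ (rectal suppository) = 1217.725 + 63.568 = 1281.293 µg/L·h
F = (AUC_ev/D_ev)/(AUC_iv/D_iv) = (1281.293/100)/(422/25) = 12.81293/16.88 = 0.7591

F = 0.759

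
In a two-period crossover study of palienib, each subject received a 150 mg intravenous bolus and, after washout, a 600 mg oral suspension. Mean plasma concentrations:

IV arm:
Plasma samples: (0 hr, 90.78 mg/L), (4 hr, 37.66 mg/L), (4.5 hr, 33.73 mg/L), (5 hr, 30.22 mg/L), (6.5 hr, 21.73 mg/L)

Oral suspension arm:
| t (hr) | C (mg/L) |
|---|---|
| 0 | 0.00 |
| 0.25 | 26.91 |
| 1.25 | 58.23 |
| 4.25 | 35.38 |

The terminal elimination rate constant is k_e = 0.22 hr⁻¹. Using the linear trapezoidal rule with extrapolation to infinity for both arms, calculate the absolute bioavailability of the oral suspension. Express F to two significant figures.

F = 0.20

Trapezoidal AUC_0→6.5 (IV):
  [0→4]: (90.78+37.66)/2 × 4 = 256.88
  [4→4.5]: (37.66+33.73)/2 × 0.5 = 17.8475
  [4.5→5]: (33.73+30.22)/2 × 0.5 = 15.9875
  [5→6.5]: (30.22+21.73)/2 × 1.5 = 38.9625
  Sum = 329.6775 mg/L·hr
IV tail: 21.73/0.22 = 98.773; AUC_iv,0→∞ = 329.6775 + 98.773 = 428.4505 mg/L·hr
Trapezoidal AUC_0→4.25 (oral suspension):
  [0→0.25]: (0.00+26.91)/2 × 0.25 = 3.36375
  [0.25→1.25]: (26.91+58.23)/2 × 1 = 42.57
  [1.25→4.25]: (58.23+35.38)/2 × 3 = 140.415
  Sum = 186.34875 mg/L·hr
oral suspension tail: 35.38/0.22 = 160.818; AUC_ev,0→∞ = 186.34875 + 160.818 = 347.16675 mg/L·hr
F = (AUC_ev/D_ev)/(AUC_iv/D_iv) = (347.16675/600)/(428.4505/150) = 0.57861125/2.85634 = 0.2026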